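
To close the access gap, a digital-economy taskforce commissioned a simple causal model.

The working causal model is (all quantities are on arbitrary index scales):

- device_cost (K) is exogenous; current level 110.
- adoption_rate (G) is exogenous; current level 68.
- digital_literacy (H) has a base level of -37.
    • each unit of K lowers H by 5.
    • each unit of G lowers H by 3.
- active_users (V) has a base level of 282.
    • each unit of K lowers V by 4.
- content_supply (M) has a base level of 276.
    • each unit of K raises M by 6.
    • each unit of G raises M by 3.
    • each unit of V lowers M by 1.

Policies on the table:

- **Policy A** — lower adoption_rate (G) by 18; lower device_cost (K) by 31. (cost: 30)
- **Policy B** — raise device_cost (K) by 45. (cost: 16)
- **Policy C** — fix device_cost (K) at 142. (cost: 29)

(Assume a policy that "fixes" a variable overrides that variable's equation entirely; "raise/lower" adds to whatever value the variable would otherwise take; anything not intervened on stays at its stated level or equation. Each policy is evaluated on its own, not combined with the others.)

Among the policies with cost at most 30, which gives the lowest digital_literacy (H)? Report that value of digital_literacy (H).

-1016

Policy A (G − 18, K − 31):
  K = 110 − 31 = 79
  G = 68 − 18 = 50
  H = -37 − 5·79 − 3·50 = -582
Policy B (K + 45):
  K = 110 + 45 = 155
  G = 68
  H = -37 − 5·155 − 3·68 = -1016
Policy C (K := 142):
  K = 142
  G = 68
  H = -37 − 5·142 − 3·68 = -951
Comparing — Policy A: H=-582, Policy B: H=-1016, Policy C: H=-951. Lowest is -1016 (Policy B).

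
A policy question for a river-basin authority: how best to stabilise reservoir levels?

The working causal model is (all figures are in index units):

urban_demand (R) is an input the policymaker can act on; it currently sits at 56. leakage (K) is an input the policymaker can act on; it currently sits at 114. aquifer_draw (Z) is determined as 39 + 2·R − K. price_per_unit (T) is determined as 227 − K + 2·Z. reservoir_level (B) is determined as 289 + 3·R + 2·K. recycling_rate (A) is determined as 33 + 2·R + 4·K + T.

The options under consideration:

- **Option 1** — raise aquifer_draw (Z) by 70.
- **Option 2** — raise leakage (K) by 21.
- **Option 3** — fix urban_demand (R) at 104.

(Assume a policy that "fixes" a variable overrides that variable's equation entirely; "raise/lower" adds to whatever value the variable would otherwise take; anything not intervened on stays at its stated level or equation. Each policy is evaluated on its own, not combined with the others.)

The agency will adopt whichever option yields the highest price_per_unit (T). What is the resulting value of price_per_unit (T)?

Option 1 (Z + 70):
  R = 56
  K = 114
  Z = 39 + 2·56 − 114 (+70 from intervention) = 107
  T = 227 − 114 + 2·107 = 327
Option 2 (K + 21):
  R = 56
  K = 114 + 21 = 135
  Z = 39 + 2·56 − 135 = 16
  T = 227 − 135 + 2·16 = 124
Option 3 (R := 104):
  R = 104
  K = 114
  Z = 39 + 2·104 − 114 = 133
  T = 227 − 114 + 2·133 = 379
Comparing — Option 1: T=327, Option 2: T=124, Option 3: T=379. Highest is 379 (Option 3).

379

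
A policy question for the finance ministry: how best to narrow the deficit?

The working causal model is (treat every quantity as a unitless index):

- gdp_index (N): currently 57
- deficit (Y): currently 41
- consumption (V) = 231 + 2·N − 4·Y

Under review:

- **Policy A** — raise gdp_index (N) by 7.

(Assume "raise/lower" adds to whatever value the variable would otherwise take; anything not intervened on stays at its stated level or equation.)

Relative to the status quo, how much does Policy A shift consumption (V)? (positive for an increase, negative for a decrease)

14

Baseline:
  N = 57
  Y = 41
  V = 231 + 2·57 − 4·41 = 181
Policy A (N + 7):
  N = 57 + 7 = 64
  Y = 41
  V = 231 + 2·64 − 4·41 = 195
Change in V: 195 − 181 = 14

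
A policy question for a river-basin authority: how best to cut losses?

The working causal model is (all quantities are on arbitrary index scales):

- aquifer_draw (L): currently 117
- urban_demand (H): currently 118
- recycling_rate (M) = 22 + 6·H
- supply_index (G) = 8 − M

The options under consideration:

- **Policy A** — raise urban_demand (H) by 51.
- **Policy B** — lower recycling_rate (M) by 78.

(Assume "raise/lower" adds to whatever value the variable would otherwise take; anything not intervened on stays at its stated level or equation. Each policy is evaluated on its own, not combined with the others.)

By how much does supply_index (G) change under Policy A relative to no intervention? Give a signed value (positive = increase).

-306

Baseline:
  H = 118
  M = 22 + 6·118 = 730
  G = 8 − 730 = -722
Policy A (H + 51):
  H = 118 + 51 = 169
  M = 22 + 6·169 = 1036
  G = 8 − 1036 = -1028
Change in G: -1028 − (-722) = -306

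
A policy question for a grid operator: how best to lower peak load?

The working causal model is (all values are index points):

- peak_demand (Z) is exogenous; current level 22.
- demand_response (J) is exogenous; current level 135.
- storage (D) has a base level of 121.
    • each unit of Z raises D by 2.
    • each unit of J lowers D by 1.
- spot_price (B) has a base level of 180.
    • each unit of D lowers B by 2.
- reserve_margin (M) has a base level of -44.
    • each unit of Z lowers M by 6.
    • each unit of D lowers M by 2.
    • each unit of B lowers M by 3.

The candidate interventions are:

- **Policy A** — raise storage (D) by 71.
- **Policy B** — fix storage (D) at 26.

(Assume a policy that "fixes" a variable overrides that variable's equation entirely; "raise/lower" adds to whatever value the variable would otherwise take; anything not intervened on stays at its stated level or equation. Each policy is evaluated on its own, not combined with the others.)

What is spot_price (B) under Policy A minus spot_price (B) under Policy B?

Policy A (D + 71):
  Z = 22
  J = 135
  D = 121 + 2·22 − 135 (+71 from intervention) = 101
  B = 180 − 2·101 = -22
Policy B (D := 26):
  Z = 22
  J = 135
  D = 26
  B = 180 − 2·26 = 128
B: -22 − 128 = -150

-150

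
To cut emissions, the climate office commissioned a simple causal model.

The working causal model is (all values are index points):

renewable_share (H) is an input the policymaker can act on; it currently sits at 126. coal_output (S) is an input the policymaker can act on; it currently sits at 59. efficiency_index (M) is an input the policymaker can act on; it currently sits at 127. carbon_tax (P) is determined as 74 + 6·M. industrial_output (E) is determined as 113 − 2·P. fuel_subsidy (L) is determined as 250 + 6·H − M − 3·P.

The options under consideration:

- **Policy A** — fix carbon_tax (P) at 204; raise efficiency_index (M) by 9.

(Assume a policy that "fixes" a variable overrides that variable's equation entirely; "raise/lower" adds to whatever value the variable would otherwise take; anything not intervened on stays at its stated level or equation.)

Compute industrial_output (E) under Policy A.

Policy A (P := 204, M + 9):
  M = 127 + 9 = 136
  P = 204
  E = 113 − 2·204 = -295

-295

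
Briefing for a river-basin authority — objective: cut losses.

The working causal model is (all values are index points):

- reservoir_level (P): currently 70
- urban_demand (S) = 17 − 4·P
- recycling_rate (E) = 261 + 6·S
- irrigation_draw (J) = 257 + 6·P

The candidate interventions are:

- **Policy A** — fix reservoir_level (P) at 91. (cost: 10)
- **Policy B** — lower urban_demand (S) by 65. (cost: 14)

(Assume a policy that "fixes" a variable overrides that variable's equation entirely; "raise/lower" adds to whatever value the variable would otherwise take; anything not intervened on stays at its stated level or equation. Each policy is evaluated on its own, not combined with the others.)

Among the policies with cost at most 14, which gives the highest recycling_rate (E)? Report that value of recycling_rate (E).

Policy A (P := 91):
  P = 91
  S = 17 − 4·91 = -347
  E = 261 + 6·(-347) = -1821
Policy B (S − 65):
  P = 70
  S = 17 − 4·70 (−65 from intervention) = -328
  E = 261 + 6·(-328) = -1707
Comparing — Policy A: E=-1821, Policy B: E=-1707. Highest is -1707 (Policy B).

-1707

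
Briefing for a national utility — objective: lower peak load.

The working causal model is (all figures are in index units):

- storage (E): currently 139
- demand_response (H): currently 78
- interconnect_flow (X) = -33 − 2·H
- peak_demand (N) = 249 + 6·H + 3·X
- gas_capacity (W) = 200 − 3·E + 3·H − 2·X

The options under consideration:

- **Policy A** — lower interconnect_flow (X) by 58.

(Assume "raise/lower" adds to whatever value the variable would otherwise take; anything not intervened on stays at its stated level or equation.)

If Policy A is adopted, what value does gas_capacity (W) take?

Policy A (X − 58):
  E = 139
  H = 78
  X = -33 − 2·78 (−58 from intervention) = -247
  W = 200 − 3·139 + 3·78 − 2·(-247) = 511

511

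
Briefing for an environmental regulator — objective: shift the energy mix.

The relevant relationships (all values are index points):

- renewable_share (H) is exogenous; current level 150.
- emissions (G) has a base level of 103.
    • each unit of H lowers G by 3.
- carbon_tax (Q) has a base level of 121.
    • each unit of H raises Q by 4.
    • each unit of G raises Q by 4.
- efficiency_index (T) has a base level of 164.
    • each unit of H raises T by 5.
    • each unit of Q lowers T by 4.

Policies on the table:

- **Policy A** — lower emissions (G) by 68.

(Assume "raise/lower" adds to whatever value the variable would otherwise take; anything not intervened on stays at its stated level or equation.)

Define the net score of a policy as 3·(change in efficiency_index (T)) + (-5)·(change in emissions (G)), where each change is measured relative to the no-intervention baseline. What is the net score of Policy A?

Baseline:
  H = 150
  G = 103 − 3·150 = -347
  Q = 121 + 4·150 + 4·(-347) = -667
  T = 164 + 5·150 − 4·(-667) = 3582
Policy A (G − 68):
  H = 150
  G = 103 − 3·150 (−68 from intervention) = -415
  Q = 121 + 4·150 + 4·(-415) = -939
  T = 164 + 5·150 − 4·(-939) = 4670
ΔT = 4670 − 3582 = 1088; ΔG = -415 − (-347) = -68
Score = 3·1088 + (-5)·(-68) = 3604

3604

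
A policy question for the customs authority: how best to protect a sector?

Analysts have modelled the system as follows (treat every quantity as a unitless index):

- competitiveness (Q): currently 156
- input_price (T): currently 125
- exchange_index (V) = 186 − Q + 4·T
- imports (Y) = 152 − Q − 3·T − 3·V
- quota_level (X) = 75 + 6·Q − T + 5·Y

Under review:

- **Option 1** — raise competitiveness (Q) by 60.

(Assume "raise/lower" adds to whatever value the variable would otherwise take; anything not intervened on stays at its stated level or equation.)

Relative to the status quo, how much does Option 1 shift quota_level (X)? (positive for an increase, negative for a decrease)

960

Baseline:
  Q = 156
  T = 125
  V = 186 − 156 + 4·125 = 530
  Y = 152 − 156 − 3·125 − 3·530 = -1969
  X = 75 + 6·156 − 125 + 5·(-1969) = -8959
Option 1 (Q + 60):
  Q = 156 + 60 = 216
  T = 125
  V = 186 − 216 + 4·125 = 470
  Y = 152 − 216 − 3·125 − 3·470 = -1849
  X = 75 + 6·216 − 125 + 5·(-1849) = -7999
Change in X: -7999 − (-8959) = 960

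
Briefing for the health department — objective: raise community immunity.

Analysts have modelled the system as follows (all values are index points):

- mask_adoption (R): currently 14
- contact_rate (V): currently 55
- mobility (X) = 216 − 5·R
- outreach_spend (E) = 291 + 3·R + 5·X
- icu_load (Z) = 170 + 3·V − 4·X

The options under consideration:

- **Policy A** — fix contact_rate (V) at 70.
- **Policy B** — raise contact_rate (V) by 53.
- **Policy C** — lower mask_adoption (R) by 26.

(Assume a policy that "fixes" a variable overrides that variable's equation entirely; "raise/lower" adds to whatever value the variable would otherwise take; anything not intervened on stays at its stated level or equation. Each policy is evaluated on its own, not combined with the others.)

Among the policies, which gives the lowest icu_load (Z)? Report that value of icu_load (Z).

Policy A (V := 70):
  R = 14
  V = 70
  X = 216 − 5·14 = 146
  Z = 170 + 3·70 − 4·146 = -204
Policy B (V + 53):
  R = 14
  V = 55 + 53 = 108
  X = 216 − 5·14 = 146
  Z = 170 + 3·108 − 4·146 = -90
Policy C (R − 26):
  R = 14 − 26 = -12
  V = 55
  X = 216 − 5·(-12) = 276
  Z = 170 + 3·55 − 4·276 = -769
Comparing — Policy A: Z=-204, Policy B: Z=-90, Policy C: Z=-769. Lowest is -769 (Policy C).

-769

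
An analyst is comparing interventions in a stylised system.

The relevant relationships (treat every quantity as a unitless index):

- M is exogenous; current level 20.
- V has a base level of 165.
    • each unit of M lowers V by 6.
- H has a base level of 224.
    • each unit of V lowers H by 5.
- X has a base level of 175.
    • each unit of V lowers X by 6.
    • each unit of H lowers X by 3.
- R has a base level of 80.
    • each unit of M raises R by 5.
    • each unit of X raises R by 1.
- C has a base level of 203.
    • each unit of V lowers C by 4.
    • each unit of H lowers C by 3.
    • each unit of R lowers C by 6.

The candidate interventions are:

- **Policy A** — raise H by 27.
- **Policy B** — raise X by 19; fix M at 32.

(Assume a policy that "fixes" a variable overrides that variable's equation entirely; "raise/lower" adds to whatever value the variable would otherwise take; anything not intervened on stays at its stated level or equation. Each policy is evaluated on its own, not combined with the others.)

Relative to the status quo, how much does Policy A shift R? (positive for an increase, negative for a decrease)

-81

Baseline:
  M = 20
  V = 165 − 6·20 = 45
  H = 224 − 5·45 = -1
  X = 175 − 6·45 − 3·(-1) = -92
  R = 80 + 5·20 + (-92) = 88
Policy A (H + 27):
  M = 20
  V = 165 − 6·20 = 45
  H = 224 − 5·45 (+27 from intervention) = 26
  X = 175 − 6·45 − 3·26 = -173
  R = 80 + 5·20 + (-173) = 7
Change in R: 7 − 88 = -81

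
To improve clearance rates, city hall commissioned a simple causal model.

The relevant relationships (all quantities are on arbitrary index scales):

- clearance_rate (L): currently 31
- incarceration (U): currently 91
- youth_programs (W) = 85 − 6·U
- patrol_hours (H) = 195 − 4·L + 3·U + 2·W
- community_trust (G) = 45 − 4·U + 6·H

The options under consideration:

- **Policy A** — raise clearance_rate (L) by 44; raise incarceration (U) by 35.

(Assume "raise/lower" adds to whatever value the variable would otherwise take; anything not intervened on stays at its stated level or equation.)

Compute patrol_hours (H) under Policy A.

-1069

Policy A (L + 44, U + 35):
  L = 31 + 44 = 75
  U = 91 + 35 = 126
  W = 85 − 6·126 = -671
  H = 195 − 4·75 + 3·126 + 2·(-671) = -1069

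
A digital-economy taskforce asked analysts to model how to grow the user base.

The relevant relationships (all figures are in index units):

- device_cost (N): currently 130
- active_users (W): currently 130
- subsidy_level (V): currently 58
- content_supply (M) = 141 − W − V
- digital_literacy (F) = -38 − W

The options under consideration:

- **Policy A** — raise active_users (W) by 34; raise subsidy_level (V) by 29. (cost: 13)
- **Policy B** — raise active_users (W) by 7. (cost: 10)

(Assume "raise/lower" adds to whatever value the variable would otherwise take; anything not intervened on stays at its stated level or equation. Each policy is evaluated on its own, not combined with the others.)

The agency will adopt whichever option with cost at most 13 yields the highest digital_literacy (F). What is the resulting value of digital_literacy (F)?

-175

Policy A (W + 34, V + 29):
  W = 130 + 34 = 164
  F = -38 − 164 = -202
Policy B (W + 7):
  W = 130 + 7 = 137
  F = -38 − 137 = -175
Comparing — Policy A: F=-202, Policy B: F=-175. Highest is -175 (Policy B).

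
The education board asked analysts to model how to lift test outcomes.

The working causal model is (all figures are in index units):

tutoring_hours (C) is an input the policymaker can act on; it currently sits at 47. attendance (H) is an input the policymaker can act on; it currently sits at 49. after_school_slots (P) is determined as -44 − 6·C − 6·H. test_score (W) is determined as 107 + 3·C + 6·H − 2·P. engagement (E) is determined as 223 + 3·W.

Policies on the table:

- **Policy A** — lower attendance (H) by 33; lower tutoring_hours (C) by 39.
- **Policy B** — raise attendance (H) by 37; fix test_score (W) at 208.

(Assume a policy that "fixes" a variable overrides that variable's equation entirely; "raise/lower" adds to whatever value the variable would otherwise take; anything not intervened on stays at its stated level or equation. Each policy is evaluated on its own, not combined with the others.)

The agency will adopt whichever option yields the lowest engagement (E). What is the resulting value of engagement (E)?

Policy A (H − 33, C − 39):
  C = 47 − 39 = 8
  H = 49 − 33 = 16
  P = -44 − 6·8 − 6·16 = -188
  W = 107 + 3·8 + 6·16 − 2·(-188) = 603
  E = 223 + 3·603 = 2032
Policy B (H + 37, W := 208):
  C = 47
  H = 49 + 37 = 86
  P = -44 − 6·47 − 6·86 = -842
  W = 208
  E = 223 + 3·208 = 847
Comparing — Policy A: E=2032, Policy B: E=847. Lowest is 847 (Policy B).

847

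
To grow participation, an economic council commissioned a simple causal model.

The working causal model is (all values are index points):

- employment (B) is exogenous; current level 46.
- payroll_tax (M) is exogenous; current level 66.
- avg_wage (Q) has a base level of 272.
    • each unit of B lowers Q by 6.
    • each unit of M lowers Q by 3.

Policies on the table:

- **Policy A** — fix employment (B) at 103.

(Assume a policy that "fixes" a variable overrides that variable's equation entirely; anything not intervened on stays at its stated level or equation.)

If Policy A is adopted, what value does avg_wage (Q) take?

-544

Policy A (B := 103):
  B = 103
  M = 66
  Q = 272 − 6·103 − 3·66 = -544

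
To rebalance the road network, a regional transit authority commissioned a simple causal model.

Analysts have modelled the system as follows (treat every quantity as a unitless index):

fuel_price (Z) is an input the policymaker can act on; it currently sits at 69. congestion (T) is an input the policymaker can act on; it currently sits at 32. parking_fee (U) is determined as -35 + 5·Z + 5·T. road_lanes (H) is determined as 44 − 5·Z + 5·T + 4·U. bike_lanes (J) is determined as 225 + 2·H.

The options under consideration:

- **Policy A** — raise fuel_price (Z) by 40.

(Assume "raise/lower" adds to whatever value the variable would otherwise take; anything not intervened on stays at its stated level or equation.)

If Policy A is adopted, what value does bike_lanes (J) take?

4903

Policy A (Z + 40):
  Z = 69 + 40 = 109
  T = 32
  U = -35 + 5·109 + 5·32 = 670
  H = 44 − 5·109 + 5·32 + 4·670 = 2339
  J = 225 + 2·2339 = 4903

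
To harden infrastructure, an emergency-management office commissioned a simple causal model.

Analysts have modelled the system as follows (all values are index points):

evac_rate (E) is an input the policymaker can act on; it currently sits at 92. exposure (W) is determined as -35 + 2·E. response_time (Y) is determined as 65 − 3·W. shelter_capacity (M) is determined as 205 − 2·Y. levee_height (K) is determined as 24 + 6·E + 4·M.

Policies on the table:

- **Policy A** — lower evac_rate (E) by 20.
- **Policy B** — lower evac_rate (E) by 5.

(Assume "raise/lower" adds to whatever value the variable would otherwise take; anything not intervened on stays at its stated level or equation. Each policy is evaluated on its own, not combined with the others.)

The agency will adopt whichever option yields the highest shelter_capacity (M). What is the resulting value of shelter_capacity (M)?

Policy A (E − 20):
  E = 92 − 20 = 72
  W = -35 + 2·72 = 109
  Y = 65 − 3·109 = -262
  M = 205 − 2·(-262) = 729
Policy B (E − 5):
  E = 92 − 5 = 87
  W = -35 + 2·87 = 139
  Y = 65 − 3·139 = -352
  M = 205 − 2·(-352) = 909
Comparing — Policy A: M=729, Policy B: M=909. Highest is 909 (Policy B).

909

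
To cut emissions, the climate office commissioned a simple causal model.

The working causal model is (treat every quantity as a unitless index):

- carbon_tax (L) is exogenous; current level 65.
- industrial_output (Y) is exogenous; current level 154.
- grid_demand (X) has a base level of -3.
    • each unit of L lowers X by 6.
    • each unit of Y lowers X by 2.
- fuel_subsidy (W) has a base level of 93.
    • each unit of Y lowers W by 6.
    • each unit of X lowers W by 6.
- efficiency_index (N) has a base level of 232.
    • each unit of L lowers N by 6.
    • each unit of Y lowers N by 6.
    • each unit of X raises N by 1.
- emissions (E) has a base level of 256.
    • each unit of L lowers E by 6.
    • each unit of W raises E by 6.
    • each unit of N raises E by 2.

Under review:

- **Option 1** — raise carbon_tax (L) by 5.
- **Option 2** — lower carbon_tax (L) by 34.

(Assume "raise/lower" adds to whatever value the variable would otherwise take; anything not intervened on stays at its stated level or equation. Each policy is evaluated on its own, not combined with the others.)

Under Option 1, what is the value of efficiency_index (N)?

Option 1 (L + 5):
  L = 65 + 5 = 70
  Y = 154
  X = -3 − 6·70 − 2·154 = -731
  N = 232 − 6·70 − 6·154 + (-731) = -1843

-1843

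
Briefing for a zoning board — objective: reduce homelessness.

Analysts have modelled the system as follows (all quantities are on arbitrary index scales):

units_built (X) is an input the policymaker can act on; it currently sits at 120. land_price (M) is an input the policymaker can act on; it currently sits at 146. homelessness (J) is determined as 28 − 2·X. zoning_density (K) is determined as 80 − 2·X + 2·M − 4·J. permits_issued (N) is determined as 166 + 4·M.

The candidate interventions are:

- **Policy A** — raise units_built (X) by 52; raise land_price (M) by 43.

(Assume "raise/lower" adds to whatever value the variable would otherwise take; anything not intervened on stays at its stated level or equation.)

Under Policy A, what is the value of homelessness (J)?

-316

Policy A (X + 52, M + 43):
  X = 120 + 52 = 172
  J = 28 − 2·172 = -316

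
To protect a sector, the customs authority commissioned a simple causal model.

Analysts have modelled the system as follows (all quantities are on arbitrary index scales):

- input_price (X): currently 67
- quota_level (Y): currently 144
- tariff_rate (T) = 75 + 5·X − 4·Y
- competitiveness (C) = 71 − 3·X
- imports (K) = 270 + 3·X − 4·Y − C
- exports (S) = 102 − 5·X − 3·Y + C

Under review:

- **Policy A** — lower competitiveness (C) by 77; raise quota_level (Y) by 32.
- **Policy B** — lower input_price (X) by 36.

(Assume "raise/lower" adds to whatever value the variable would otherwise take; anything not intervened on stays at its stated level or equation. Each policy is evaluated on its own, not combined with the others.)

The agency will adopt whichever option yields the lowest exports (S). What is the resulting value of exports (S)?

-968

Policy A (C − 77, Y + 32):
  X = 67
  Y = 144 + 32 = 176
  C = 71 − 3·67 (−77 from intervention) = -207
  S = 102 − 5·67 − 3·176 + (-207) = -968
Policy B (X − 36):
  X = 67 − 36 = 31
  Y = 144
  C = 71 − 3·31 = -22
  S = 102 − 5·31 − 3·144 + (-22) = -507
Comparing — Policy A: S=-968, Policy B: S=-507. Lowest is -968 (Policy A).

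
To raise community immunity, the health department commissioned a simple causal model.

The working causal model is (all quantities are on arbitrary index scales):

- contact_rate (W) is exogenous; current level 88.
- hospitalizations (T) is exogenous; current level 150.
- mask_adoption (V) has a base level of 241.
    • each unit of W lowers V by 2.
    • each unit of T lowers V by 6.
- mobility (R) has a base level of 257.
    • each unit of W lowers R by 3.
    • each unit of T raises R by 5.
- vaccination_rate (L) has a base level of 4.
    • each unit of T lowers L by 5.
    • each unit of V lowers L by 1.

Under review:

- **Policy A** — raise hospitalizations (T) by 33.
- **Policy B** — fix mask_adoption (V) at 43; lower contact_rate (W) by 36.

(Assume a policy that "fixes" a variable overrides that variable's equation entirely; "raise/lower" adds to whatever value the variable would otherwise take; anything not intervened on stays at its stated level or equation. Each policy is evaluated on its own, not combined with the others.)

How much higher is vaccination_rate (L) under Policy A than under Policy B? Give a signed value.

Policy A (T + 33):
  W = 88
  T = 150 + 33 = 183
  V = 241 − 2·88 − 6·183 = -1033
  L = 4 − 5·183 − (-1033) = 122
Policy B (V := 43, W − 36):
  W = 88 − 36 = 52
  T = 150
  V = 43
  L = 4 − 5·150 − 43 = -789
L: 122 − (-789) = 911

911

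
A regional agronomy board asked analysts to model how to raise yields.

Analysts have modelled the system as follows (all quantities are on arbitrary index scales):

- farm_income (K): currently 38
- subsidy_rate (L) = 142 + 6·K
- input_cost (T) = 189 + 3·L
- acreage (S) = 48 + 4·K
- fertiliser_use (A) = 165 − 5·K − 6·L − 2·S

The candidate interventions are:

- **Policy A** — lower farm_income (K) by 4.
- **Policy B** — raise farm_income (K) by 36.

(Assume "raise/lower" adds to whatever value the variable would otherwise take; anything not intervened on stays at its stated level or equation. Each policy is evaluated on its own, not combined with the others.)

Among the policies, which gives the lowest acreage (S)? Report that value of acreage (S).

Policy A (K − 4):
  K = 38 − 4 = 34
  S = 48 + 4·34 = 184
Policy B (K + 36):
  K = 38 + 36 = 74
  S = 48 + 4·74 = 344
Comparing — Policy A: S=184, Policy B: S=344. Lowest is 184 (Policy A).

184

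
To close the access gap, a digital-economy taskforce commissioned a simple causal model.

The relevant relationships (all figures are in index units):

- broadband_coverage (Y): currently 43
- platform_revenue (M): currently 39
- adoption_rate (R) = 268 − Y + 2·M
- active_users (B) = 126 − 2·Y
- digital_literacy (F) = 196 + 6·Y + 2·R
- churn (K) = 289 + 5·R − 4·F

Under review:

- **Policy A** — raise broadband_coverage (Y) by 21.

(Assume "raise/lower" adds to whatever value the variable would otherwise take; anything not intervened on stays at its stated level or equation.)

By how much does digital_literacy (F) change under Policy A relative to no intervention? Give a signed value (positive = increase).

84

Baseline:
  Y = 43
  M = 39
  R = 268 − 43 + 2·39 = 303
  F = 196 + 6·43 + 2·303 = 1060
Policy A (Y + 21):
  Y = 43 + 21 = 64
  M = 39
  R = 268 − 64 + 2·39 = 282
  F = 196 + 6·64 + 2·282 = 1144
Change in F: 1144 − 1060 = 84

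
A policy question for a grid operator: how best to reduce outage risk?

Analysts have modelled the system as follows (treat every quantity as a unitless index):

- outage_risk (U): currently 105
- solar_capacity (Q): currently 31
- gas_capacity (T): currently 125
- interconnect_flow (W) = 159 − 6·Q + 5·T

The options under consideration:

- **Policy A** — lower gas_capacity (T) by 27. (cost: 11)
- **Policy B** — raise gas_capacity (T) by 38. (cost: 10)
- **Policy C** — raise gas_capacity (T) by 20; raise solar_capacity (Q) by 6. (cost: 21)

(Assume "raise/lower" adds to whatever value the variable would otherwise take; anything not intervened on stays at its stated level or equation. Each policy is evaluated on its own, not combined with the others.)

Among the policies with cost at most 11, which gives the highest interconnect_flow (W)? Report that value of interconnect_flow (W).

788

Policy A (T − 27):
  Q = 31
  T = 125 − 27 = 98
  W = 159 − 6·31 + 5·98 = 463
Policy B (T + 38):
  Q = 31
  T = 125 + 38 = 163
  W = 159 − 6·31 + 5·163 = 788
Comparing — Policy A: W=463, Policy B: W=788. Highest is 788 (Policy B).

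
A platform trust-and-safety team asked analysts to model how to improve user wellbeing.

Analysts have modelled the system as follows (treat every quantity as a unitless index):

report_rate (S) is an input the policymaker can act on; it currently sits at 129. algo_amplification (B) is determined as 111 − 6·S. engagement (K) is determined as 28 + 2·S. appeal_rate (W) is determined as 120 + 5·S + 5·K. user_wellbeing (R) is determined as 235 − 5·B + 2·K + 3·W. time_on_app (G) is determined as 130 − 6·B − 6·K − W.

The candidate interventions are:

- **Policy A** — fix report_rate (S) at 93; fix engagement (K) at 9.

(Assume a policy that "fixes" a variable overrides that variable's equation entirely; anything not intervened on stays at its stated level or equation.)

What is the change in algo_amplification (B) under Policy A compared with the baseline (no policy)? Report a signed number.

Baseline:
  S = 129
  B = 111 − 6·129 = -663
Policy A (S := 93, K := 9):
  S = 93
  B = 111 − 6·93 = -447
Change in B: -447 − (-663) = 216

216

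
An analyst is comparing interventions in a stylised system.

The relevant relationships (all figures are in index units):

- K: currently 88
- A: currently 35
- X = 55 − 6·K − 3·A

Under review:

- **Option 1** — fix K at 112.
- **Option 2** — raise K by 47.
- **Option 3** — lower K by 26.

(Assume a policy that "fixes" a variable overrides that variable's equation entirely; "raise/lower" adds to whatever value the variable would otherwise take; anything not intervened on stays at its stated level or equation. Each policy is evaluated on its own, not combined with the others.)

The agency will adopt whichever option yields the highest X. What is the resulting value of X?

-422

Option 1 (K := 112):
  K = 112
  A = 35
  X = 55 − 6·112 − 3·35 = -722
Option 2 (K + 47):
  K = 88 + 47 = 135
  A = 35
  X = 55 − 6·135 − 3·35 = -860
Option 3 (K − 26):
  K = 88 − 26 = 62
  A = 35
  X = 55 − 6·62 − 3·35 = -422
Comparing — Option 1: X=-722, Option 2: X=-860, Option 3: X=-422. Highest is -422 (Option 3).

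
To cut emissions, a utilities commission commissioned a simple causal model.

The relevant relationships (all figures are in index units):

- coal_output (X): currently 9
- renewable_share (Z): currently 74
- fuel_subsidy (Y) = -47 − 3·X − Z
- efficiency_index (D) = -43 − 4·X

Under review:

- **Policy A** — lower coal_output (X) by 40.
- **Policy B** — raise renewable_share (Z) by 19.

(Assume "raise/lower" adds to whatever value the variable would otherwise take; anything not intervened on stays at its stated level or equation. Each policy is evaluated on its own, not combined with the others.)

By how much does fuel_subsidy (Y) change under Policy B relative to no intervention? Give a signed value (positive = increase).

Baseline:
  X = 9
  Z = 74
  Y = -47 − 3·9 − 74 = -148
Policy B (Z + 19):
  X = 9
  Z = 74 + 19 = 93
  Y = -47 − 3·9 − 93 = -167
Change in Y: -167 − (-148) = -19

-19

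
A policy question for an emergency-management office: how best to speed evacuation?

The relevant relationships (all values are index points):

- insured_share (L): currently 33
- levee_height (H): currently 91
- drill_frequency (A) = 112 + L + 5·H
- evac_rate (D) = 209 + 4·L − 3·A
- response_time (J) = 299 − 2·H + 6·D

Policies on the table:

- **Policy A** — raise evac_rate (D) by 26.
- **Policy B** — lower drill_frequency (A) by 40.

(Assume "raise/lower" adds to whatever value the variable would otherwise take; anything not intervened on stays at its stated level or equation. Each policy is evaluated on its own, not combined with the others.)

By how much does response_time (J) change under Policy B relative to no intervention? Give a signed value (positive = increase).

720

Baseline:
  L = 33
  H = 91
  A = 112 + 33 + 5·91 = 600
  D = 209 + 4·33 − 3·600 = -1459
  J = 299 − 2·91 + 6·(-1459) = -8637
Policy B (A − 40):
  L = 33
  H = 91
  A = 112 + 33 + 5·91 (−40 from intervention) = 560
  D = 209 + 4·33 − 3·560 = -1339
  J = 299 − 2·91 + 6·(-1339) = -7917
Change in J: -7917 − (-8637) = 720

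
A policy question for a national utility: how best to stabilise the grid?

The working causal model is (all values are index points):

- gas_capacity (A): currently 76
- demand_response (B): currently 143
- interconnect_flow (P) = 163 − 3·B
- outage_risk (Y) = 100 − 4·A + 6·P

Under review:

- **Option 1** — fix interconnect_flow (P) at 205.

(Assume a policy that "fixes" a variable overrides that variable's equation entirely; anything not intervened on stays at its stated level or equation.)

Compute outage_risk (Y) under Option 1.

Option 1 (P := 205):
  A = 76
  B = 143
  P = 205
  Y = 100 − 4·76 + 6·205 = 1026

1026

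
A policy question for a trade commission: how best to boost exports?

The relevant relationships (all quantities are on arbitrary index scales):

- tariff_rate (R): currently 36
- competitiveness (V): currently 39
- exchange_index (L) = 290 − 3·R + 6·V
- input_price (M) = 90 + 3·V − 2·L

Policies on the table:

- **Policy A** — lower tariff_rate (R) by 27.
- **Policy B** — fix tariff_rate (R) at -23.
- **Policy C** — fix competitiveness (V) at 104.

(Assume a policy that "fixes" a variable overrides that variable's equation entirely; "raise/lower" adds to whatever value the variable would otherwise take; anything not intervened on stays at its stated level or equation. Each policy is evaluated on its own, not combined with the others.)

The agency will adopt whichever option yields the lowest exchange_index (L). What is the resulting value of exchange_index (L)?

497

Policy A (R − 27):
  R = 36 − 27 = 9
  V = 39
  L = 290 − 3·9 + 6·39 = 497
Policy B (R := -23):
  R = -23
  V = 39
  L = 290 − 3·(-23) + 6·39 = 593
Policy C (V := 104):
  R = 36
  V = 104
  L = 290 − 3·36 + 6·104 = 806
Comparing — Policy A: L=497, Policy B: L=593, Policy C: L=806. Lowest is 497 (Policy A).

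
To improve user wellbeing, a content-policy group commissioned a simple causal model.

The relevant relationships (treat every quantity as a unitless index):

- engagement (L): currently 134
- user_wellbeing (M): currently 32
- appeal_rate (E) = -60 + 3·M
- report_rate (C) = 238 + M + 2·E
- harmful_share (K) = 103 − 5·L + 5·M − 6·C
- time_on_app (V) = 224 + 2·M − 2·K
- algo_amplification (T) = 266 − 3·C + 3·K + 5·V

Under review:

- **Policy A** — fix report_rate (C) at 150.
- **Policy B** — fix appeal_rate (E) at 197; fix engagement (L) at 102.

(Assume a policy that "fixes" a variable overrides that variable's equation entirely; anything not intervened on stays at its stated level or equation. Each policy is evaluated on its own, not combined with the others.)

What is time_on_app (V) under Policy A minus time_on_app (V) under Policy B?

Policy A (C := 150):
  L = 134
  M = 32
  E = -60 + 3·32 = 36
  C = 150
  K = 103 − 5·134 + 5·32 − 6·150 = -1307
  V = 224 + 2·32 − 2·(-1307) = 2902
Policy B (E := 197, L := 102):
  L = 102
  M = 32
  E = 197
  C = 238 + 32 + 2·197 = 664
  K = 103 − 5·102 + 5·32 − 6·664 = -4231
  V = 224 + 2·32 − 2·(-4231) = 8750
V: 2902 − 8750 = -5848

-5848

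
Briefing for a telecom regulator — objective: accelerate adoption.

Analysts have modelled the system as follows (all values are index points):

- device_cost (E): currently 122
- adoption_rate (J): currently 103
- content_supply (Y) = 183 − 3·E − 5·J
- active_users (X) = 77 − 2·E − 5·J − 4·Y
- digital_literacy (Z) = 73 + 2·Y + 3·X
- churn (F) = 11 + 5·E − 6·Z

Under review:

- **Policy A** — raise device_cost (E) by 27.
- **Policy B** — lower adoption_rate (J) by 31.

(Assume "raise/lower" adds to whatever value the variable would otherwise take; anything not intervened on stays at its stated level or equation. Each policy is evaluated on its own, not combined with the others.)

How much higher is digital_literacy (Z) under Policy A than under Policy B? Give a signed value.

1733

Policy A (E + 27):
  E = 122 + 27 = 149
  J = 103
  Y = 183 − 3·149 − 5·103 = -779
  X = 77 − 2·149 − 5·103 − 4·(-779) = 2380
  Z = 73 + 2·(-779) + 3·2380 = 5655
Policy B (J − 31):
  E = 122
  J = 103 − 31 = 72
  Y = 183 − 3·122 − 5·72 = -543
  X = 77 − 2·122 − 5·72 − 4·(-543) = 1645
  Z = 73 + 2·(-543) + 3·1645 = 3922
Z: 5655 − 3922 = 1733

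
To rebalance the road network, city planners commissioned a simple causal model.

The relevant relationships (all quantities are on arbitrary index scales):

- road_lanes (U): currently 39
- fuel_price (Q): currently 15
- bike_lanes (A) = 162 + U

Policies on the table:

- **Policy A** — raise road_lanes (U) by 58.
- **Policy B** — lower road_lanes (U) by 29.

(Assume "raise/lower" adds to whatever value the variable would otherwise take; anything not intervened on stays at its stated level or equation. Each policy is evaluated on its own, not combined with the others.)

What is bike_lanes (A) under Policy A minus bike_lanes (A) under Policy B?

Policy A (U + 58):
  U = 39 + 58 = 97
  A = 162 + 97 = 259
Policy B (U − 29):
  U = 39 − 29 = 10
  A = 162 + 10 = 172
A: 259 − 172 = 87

87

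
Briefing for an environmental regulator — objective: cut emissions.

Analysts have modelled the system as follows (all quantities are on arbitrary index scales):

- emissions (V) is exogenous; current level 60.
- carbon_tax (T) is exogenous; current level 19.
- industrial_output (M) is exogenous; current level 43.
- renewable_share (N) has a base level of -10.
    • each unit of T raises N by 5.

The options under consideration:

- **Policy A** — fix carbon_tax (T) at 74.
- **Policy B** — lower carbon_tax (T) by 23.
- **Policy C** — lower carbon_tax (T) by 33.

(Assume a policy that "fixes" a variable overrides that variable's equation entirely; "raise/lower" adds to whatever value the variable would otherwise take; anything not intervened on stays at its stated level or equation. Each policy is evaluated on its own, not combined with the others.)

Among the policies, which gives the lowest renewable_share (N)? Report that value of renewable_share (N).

-80

Policy A (T := 74):
  T = 74
  N = -10 + 5·74 = 360
Policy B (T − 23):
  T = 19 − 23 = -4
  N = -10 + 5·(-4) = -30
Policy C (T − 33):
  T = 19 − 33 = -14
  N = -10 + 5·(-14) = -80
Comparing — Policy A: N=360, Policy B: N=-30, Policy C: N=-80. Lowest is -80 (Policy C).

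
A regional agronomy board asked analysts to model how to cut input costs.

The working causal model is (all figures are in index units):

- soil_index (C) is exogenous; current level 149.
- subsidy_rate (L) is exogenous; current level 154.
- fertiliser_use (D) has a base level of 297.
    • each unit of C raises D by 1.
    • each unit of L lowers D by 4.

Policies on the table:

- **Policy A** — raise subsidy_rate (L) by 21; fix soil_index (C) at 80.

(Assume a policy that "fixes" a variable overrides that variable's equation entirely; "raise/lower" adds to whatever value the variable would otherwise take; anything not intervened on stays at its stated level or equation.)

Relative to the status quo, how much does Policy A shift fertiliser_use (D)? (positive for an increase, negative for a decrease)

-153

Baseline:
  C = 149
  L = 154
  D = 297 + 149 − 4·154 = -170
Policy A (L + 21, C := 80):
  C = 80
  L = 154 + 21 = 175
  D = 297 + 80 − 4·175 = -323
Change in D: -323 − (-170) = -153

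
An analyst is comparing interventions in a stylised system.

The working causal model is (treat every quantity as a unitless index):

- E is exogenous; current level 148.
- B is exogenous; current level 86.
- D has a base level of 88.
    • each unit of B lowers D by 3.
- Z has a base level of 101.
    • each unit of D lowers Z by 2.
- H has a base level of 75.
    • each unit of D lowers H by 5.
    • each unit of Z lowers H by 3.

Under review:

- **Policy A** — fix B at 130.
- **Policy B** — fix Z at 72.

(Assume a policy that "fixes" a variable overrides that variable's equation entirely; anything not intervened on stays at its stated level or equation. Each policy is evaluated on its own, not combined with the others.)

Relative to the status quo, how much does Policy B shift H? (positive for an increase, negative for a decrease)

Baseline:
  B = 86
  D = 88 − 3·86 = -170
  Z = 101 − 2·(-170) = 441
  H = 75 − 5·(-170) − 3·441 = -398
Policy B (Z := 72):
  B = 86
  D = 88 − 3·86 = -170
  Z = 72
  H = 75 − 5·(-170) − 3·72 = 709
Change in H: 709 − (-398) = 1107

1107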